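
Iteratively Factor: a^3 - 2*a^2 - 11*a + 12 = (a + 3)*(a^2 - 5*a + 4) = (a - 4)*(a + 3)*(a - 1)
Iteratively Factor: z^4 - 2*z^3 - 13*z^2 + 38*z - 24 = (z - 1)*(z^3 - z^2 - 14*z + 24) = (z - 1)*(z + 4)*(z^2 - 5*z + 6) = (z - 2)*(z - 1)*(z + 4)*(z - 3)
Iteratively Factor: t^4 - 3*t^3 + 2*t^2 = (t - 2)*(t^3 - t^2) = (t - 2)*(t - 1)*(t^2) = t*(t - 2)*(t - 1)*(t)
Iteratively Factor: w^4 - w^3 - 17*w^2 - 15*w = (w)*(w^3 - w^2 - 17*w - 15) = w*(w + 3)*(w^2 - 4*w - 5) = w*(w + 1)*(w + 3)*(w - 5)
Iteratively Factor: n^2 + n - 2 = (n + 2)*(n - 1)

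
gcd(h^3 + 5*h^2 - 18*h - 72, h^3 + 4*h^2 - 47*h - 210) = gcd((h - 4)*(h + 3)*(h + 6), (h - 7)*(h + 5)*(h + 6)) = h + 6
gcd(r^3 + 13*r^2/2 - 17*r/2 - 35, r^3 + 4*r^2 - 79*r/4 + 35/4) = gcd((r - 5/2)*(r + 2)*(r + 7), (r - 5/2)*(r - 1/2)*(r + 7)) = r^2 + 9*r/2 - 35/2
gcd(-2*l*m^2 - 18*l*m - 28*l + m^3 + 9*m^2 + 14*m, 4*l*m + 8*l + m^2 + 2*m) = m + 2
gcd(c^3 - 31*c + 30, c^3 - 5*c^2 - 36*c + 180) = c^2 + c - 30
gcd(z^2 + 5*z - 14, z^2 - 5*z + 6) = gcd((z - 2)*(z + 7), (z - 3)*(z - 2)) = z - 2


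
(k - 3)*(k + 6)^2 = k^3 + 9*k^2 - 108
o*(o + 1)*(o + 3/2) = o^3 + 5*o^2/2 + 3*o/2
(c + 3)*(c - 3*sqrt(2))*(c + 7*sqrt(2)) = c^3 + 3*c^2 + 4*sqrt(2)*c^2 - 42*c + 12*sqrt(2)*c - 126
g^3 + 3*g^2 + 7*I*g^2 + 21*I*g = g*(g + 3)*(g + 7*I)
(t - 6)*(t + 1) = t^2 - 5*t - 6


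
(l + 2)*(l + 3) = l^2 + 5*l + 6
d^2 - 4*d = d*(d - 4)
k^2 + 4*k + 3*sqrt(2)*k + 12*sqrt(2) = (k + 4)*(k + 3*sqrt(2))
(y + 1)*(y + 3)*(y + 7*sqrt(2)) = y^3 + 4*y^2 + 7*sqrt(2)*y^2 + 3*y + 28*sqrt(2)*y + 21*sqrt(2)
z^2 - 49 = (z - 7)*(z + 7)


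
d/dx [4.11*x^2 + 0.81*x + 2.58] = 8.22*x + 0.81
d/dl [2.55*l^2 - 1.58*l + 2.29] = 5.1*l - 1.58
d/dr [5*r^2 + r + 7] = 10*r + 1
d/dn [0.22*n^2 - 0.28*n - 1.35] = 0.44*n - 0.28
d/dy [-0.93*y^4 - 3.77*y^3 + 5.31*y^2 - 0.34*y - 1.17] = -3.72*y^3 - 11.31*y^2 + 10.62*y - 0.34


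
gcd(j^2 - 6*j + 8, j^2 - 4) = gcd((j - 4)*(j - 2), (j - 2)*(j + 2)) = j - 2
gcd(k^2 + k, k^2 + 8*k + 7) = k + 1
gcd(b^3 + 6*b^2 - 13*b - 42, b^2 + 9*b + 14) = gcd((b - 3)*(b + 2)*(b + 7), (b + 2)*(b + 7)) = b^2 + 9*b + 14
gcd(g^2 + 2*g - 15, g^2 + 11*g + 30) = g + 5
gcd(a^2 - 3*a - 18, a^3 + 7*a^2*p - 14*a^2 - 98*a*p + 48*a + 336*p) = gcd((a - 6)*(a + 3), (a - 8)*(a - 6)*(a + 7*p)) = a - 6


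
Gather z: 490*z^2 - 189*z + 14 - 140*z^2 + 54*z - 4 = 350*z^2 - 135*z + 10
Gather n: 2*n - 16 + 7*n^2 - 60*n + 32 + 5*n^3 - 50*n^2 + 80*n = 5*n^3 - 43*n^2 + 22*n + 16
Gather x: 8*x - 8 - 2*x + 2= 6*x - 6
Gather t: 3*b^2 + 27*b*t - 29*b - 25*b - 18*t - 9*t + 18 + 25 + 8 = 3*b^2 - 54*b + t*(27*b - 27) + 51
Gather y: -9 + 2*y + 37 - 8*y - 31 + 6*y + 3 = 0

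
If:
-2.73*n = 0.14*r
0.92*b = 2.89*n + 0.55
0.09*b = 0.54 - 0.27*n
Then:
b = 3.36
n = 0.88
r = -17.15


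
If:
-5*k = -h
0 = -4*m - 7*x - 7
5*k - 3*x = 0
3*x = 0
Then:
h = 0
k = 0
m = -7/4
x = 0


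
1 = 1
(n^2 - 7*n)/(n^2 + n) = (n - 7)/(n + 1)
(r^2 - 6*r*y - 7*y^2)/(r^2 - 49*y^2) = (r + y)/(r + 7*y)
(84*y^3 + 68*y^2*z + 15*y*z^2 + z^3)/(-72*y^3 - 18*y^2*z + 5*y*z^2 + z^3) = (-14*y^2 - 9*y*z - z^2)/(12*y^2 + y*z - z^2)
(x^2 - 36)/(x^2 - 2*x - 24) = (x + 6)/(x + 4)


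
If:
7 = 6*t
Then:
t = 7/6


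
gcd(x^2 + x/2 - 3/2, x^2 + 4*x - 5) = x - 1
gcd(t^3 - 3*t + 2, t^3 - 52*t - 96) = t + 2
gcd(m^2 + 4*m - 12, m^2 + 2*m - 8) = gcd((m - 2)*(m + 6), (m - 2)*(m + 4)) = m - 2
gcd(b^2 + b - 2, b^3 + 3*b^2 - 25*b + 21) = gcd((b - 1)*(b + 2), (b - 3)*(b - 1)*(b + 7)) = b - 1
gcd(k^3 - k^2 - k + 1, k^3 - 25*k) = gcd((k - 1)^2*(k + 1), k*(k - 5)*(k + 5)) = 1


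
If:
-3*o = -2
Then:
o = 2/3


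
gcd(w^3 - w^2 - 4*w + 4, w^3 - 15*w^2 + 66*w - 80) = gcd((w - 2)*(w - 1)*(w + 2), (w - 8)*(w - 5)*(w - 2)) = w - 2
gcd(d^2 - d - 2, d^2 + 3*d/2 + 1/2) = d + 1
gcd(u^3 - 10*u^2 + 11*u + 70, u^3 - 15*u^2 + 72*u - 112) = u - 7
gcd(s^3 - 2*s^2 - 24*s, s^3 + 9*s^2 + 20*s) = s^2 + 4*s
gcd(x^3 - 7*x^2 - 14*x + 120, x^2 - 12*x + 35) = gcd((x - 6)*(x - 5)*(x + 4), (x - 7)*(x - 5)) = x - 5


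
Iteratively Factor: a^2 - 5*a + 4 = (a - 4)*(a - 1)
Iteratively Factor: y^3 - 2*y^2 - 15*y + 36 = (y - 3)*(y^2 + y - 12) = (y - 3)*(y + 4)*(y - 3)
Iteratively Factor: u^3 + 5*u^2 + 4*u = (u)*(u^2 + 5*u + 4) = u*(u + 4)*(u + 1)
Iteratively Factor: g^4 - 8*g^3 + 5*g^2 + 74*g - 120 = (g - 4)*(g^3 - 4*g^2 - 11*g + 30) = (g - 4)*(g + 3)*(g^2 - 7*g + 10) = (g - 5)*(g - 4)*(g + 3)*(g - 2)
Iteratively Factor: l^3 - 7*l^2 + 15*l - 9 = (l - 1)*(l^2 - 6*l + 9) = (l - 3)*(l - 1)*(l - 3)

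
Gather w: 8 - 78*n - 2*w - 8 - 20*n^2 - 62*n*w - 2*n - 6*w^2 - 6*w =-20*n^2 - 80*n - 6*w^2 + w*(-62*n - 8)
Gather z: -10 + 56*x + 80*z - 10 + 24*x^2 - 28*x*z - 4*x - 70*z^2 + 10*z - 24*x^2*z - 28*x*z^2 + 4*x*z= 24*x^2 + 52*x + z^2*(-28*x - 70) + z*(-24*x^2 - 24*x + 90) - 20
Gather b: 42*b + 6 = 42*b + 6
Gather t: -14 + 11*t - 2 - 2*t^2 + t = -2*t^2 + 12*t - 16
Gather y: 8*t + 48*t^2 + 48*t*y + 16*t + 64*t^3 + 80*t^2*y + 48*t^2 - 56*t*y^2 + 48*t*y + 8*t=64*t^3 + 96*t^2 - 56*t*y^2 + 32*t + y*(80*t^2 + 96*t)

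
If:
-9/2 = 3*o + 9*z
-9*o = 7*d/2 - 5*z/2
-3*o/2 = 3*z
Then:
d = -123/14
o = 3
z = -3/2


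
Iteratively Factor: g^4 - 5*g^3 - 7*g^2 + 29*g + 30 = (g - 5)*(g^3 - 7*g - 6) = (g - 5)*(g - 3)*(g^2 + 3*g + 2) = (g - 5)*(g - 3)*(g + 2)*(g + 1)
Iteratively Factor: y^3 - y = (y - 1)*(y^2 + y) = (y - 1)*(y + 1)*(y)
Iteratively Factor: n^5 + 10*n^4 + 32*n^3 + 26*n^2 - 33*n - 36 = (n - 1)*(n^4 + 11*n^3 + 43*n^2 + 69*n + 36) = (n - 1)*(n + 3)*(n^3 + 8*n^2 + 19*n + 12) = (n - 1)*(n + 1)*(n + 3)*(n^2 + 7*n + 12) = (n - 1)*(n + 1)*(n + 3)*(n + 4)*(n + 3)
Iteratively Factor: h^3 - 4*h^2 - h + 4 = (h + 1)*(h^2 - 5*h + 4) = (h - 4)*(h + 1)*(h - 1)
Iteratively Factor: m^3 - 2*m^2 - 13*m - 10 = (m + 1)*(m^2 - 3*m - 10) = (m - 5)*(m + 1)*(m + 2)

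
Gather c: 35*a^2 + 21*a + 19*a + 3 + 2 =35*a^2 + 40*a + 5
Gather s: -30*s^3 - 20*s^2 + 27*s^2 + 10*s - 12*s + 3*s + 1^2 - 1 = -30*s^3 + 7*s^2 + s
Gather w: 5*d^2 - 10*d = 5*d^2 - 10*d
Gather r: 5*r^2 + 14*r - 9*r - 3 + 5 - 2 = 5*r^2 + 5*r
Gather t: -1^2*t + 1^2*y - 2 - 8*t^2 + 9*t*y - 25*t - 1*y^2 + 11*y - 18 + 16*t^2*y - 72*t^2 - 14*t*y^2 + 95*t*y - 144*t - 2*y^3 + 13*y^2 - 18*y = t^2*(16*y - 80) + t*(-14*y^2 + 104*y - 170) - 2*y^3 + 12*y^2 - 6*y - 20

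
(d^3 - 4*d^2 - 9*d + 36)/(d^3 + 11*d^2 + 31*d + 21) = (d^2 - 7*d + 12)/(d^2 + 8*d + 7)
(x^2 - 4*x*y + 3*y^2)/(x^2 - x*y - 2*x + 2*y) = (x - 3*y)/(x - 2)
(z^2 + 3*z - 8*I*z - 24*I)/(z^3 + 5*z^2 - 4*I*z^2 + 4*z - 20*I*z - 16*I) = (z^2 + z*(3 - 8*I) - 24*I)/(z^3 + z^2*(5 - 4*I) + z*(4 - 20*I) - 16*I)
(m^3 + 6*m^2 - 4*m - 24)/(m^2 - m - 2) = (m^2 + 8*m + 12)/(m + 1)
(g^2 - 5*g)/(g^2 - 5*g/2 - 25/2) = 2*g/(2*g + 5)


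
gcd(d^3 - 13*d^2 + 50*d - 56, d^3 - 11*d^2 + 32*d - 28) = d^2 - 9*d + 14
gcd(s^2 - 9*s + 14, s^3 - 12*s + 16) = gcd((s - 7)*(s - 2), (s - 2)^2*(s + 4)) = s - 2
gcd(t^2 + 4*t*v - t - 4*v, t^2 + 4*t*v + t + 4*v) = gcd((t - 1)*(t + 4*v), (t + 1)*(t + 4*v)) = t + 4*v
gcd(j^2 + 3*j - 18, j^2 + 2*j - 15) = j - 3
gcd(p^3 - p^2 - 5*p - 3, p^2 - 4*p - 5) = p + 1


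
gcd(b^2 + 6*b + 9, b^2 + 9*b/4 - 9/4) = b + 3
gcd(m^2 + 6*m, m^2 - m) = m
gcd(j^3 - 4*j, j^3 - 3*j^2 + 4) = j - 2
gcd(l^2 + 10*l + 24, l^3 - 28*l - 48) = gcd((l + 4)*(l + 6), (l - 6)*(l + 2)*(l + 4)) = l + 4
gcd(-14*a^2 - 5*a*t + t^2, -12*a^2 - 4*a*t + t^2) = 2*a + t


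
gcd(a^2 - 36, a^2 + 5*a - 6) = a + 6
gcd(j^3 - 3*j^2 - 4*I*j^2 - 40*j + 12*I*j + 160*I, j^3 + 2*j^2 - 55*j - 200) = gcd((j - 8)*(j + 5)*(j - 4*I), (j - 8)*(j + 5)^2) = j^2 - 3*j - 40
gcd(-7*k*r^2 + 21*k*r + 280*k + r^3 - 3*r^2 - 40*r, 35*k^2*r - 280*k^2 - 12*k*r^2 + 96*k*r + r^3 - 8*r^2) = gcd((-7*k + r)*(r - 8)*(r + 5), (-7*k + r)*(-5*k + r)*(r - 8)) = -7*k*r + 56*k + r^2 - 8*r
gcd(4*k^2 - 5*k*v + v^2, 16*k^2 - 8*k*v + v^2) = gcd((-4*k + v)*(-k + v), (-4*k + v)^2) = -4*k + v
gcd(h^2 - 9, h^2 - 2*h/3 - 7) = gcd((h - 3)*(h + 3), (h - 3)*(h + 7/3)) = h - 3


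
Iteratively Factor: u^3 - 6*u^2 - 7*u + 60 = (u - 4)*(u^2 - 2*u - 15) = (u - 4)*(u + 3)*(u - 5)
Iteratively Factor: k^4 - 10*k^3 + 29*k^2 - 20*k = (k - 5)*(k^3 - 5*k^2 + 4*k) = k*(k - 5)*(k^2 - 5*k + 4) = k*(k - 5)*(k - 4)*(k - 1)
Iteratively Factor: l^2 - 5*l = (l - 5)*(l)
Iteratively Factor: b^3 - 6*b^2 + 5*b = (b - 1)*(b^2 - 5*b) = (b - 5)*(b - 1)*(b)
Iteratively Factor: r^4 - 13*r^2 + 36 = (r - 2)*(r^3 + 2*r^2 - 9*r - 18) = (r - 2)*(r + 2)*(r^2 - 9) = (r - 2)*(r + 2)*(r + 3)*(r - 3)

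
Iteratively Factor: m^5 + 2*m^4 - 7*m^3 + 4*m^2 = (m)*(m^4 + 2*m^3 - 7*m^2 + 4*m) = m*(m - 1)*(m^3 + 3*m^2 - 4*m) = m^2*(m - 1)*(m^2 + 3*m - 4) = m^2*(m - 1)^2*(m + 4)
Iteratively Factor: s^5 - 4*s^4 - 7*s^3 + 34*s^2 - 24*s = (s - 2)*(s^4 - 2*s^3 - 11*s^2 + 12*s) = (s - 4)*(s - 2)*(s^3 + 2*s^2 - 3*s) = (s - 4)*(s - 2)*(s - 1)*(s^2 + 3*s) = (s - 4)*(s - 2)*(s - 1)*(s + 3)*(s)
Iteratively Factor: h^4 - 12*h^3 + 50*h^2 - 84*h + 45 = (h - 3)*(h^3 - 9*h^2 + 23*h - 15) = (h - 3)*(h - 1)*(h^2 - 8*h + 15) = (h - 3)^2*(h - 1)*(h - 5)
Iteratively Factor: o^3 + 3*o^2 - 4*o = (o - 1)*(o^2 + 4*o) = o*(o - 1)*(o + 4)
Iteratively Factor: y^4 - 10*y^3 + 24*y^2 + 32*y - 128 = (y - 4)*(y^3 - 6*y^2 + 32) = (y - 4)*(y + 2)*(y^2 - 8*y + 16) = (y - 4)^2*(y + 2)*(y - 4)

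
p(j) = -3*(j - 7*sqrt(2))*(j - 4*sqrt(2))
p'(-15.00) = 136.67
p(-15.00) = -1543.04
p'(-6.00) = 82.67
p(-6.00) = -556.01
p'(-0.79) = 51.41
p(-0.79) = -206.74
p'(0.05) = 46.37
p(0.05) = -165.67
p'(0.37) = 44.45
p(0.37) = -151.14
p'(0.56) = 43.31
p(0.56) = -142.81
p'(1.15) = 39.77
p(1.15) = -118.30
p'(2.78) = 29.99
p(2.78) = -61.45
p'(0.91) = 41.21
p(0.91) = -128.02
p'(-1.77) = 57.29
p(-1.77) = -260.00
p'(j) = -6*j + 33*sqrt(2)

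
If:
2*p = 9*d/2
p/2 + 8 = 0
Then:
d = -64/9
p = -16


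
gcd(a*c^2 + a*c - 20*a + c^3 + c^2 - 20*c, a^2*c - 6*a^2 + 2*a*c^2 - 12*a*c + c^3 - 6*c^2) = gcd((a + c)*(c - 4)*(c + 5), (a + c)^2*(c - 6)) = a + c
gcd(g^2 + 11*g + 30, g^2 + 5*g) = g + 5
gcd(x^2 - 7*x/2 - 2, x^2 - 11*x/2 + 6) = x - 4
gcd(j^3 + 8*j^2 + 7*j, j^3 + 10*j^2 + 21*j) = j^2 + 7*j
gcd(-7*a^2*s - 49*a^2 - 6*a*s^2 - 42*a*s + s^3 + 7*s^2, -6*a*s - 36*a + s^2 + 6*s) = 1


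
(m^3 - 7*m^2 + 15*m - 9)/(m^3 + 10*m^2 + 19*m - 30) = (m^2 - 6*m + 9)/(m^2 + 11*m + 30)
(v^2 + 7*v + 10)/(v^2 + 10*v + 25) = (v + 2)/(v + 5)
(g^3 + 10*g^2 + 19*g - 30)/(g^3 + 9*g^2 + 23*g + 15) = (g^2 + 5*g - 6)/(g^2 + 4*g + 3)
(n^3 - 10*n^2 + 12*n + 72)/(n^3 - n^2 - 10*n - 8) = (n^2 - 12*n + 36)/(n^2 - 3*n - 4)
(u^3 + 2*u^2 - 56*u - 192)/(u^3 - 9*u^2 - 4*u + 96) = (u^2 + 10*u + 24)/(u^2 - u - 12)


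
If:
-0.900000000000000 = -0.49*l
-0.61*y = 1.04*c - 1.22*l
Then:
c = 2.15463108320251 - 0.586538461538462*y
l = 1.84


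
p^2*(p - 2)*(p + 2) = p^4 - 4*p^2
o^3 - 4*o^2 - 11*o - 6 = (o - 6)*(o + 1)^2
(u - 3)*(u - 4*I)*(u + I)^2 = u^4 - 3*u^3 - 2*I*u^3 + 7*u^2 + 6*I*u^2 - 21*u + 4*I*u - 12*I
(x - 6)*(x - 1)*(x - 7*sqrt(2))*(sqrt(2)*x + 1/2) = sqrt(2)*x^4 - 27*x^3/2 - 7*sqrt(2)*x^3 + 5*sqrt(2)*x^2/2 + 189*x^2/2 - 81*x + 49*sqrt(2)*x/2 - 21*sqrt(2)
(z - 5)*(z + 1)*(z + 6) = z^3 + 2*z^2 - 29*z - 30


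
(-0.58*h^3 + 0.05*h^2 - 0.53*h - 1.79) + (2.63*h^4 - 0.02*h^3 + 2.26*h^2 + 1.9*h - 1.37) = 2.63*h^4 - 0.6*h^3 + 2.31*h^2 + 1.37*h - 3.16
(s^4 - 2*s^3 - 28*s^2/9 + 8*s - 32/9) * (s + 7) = s^5 + 5*s^4 - 154*s^3/9 - 124*s^2/9 + 472*s/9 - 224/9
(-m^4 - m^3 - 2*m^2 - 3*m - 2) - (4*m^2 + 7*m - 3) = -m^4 - m^3 - 6*m^2 - 10*m + 1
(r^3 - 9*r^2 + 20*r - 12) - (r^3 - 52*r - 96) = -9*r^2 + 72*r + 84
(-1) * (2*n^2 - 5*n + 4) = -2*n^2 + 5*n - 4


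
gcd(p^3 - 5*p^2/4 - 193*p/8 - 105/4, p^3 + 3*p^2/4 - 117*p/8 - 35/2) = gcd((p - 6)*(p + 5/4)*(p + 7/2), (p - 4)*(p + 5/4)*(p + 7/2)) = p^2 + 19*p/4 + 35/8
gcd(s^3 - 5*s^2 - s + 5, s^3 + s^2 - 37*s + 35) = s^2 - 6*s + 5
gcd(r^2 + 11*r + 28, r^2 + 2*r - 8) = r + 4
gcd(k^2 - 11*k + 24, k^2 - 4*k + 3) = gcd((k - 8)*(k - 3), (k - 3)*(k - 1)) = k - 3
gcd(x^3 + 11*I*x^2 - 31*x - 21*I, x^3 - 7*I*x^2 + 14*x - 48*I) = x + 3*I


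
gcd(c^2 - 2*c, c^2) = c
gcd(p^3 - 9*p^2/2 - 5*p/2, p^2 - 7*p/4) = p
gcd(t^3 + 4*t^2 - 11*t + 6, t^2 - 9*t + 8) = t - 1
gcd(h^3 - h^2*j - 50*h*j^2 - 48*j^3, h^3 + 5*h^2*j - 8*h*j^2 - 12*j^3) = h^2 + 7*h*j + 6*j^2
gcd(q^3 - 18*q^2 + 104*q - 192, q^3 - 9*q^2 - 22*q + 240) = q^2 - 14*q + 48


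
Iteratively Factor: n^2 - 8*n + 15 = (n - 3)*(n - 5)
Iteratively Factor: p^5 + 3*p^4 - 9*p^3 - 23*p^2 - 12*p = (p + 1)*(p^4 + 2*p^3 - 11*p^2 - 12*p) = (p - 3)*(p + 1)*(p^3 + 5*p^2 + 4*p) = (p - 3)*(p + 1)^2*(p^2 + 4*p) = (p - 3)*(p + 1)^2*(p + 4)*(p)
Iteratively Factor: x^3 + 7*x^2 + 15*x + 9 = (x + 1)*(x^2 + 6*x + 9) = (x + 1)*(x + 3)*(x + 3)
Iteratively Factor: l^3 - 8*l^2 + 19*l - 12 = (l - 4)*(l^2 - 4*l + 3) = (l - 4)*(l - 3)*(l - 1)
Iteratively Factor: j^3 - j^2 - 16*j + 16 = (j - 4)*(j^2 + 3*j - 4) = (j - 4)*(j - 1)*(j + 4)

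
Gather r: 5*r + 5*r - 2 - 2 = 10*r - 4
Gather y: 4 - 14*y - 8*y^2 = -8*y^2 - 14*y + 4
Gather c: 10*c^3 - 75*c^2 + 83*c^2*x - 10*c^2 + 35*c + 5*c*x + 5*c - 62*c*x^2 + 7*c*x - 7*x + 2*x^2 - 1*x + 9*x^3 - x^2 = 10*c^3 + c^2*(83*x - 85) + c*(-62*x^2 + 12*x + 40) + 9*x^3 + x^2 - 8*x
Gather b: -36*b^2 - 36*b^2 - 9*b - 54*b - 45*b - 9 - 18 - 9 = -72*b^2 - 108*b - 36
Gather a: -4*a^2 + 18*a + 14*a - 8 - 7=-4*a^2 + 32*a - 15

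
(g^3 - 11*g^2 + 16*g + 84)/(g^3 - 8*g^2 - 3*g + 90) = (g^2 - 5*g - 14)/(g^2 - 2*g - 15)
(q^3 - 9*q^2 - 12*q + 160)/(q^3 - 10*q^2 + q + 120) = (q + 4)/(q + 3)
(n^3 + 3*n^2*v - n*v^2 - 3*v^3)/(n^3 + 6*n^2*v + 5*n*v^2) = (n^2 + 2*n*v - 3*v^2)/(n*(n + 5*v))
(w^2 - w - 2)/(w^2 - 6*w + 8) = (w + 1)/(w - 4)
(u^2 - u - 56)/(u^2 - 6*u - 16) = (u + 7)/(u + 2)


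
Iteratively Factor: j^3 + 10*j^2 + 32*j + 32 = (j + 4)*(j^2 + 6*j + 8) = (j + 4)^2*(j + 2)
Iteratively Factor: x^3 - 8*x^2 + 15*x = (x - 5)*(x^2 - 3*x) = x*(x - 5)*(x - 3)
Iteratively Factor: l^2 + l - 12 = (l + 4)*(l - 3)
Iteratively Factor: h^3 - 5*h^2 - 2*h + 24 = (h + 2)*(h^2 - 7*h + 12) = (h - 3)*(h + 2)*(h - 4)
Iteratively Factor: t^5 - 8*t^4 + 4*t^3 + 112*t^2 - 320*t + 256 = (t - 4)*(t^4 - 4*t^3 - 12*t^2 + 64*t - 64) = (t - 4)*(t - 2)*(t^3 - 2*t^2 - 16*t + 32) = (t - 4)^2*(t - 2)*(t^2 + 2*t - 8) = (t - 4)^2*(t - 2)*(t + 4)*(t - 2)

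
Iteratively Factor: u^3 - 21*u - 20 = (u + 4)*(u^2 - 4*u - 5) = (u + 1)*(u + 4)*(u - 5)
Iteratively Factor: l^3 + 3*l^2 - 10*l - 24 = (l + 2)*(l^2 + l - 12) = (l - 3)*(l + 2)*(l + 4)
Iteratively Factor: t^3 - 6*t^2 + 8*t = (t - 2)*(t^2 - 4*t) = (t - 4)*(t - 2)*(t)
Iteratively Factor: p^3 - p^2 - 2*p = (p + 1)*(p^2 - 2*p) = p*(p + 1)*(p - 2)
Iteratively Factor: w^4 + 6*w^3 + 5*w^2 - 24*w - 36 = (w + 2)*(w^3 + 4*w^2 - 3*w - 18) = (w + 2)*(w + 3)*(w^2 + w - 6) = (w + 2)*(w + 3)^2*(w - 2)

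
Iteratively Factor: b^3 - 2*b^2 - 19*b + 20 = (b - 5)*(b^2 + 3*b - 4) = (b - 5)*(b - 1)*(b + 4)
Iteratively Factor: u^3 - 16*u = (u + 4)*(u^2 - 4*u) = u*(u + 4)*(u - 4)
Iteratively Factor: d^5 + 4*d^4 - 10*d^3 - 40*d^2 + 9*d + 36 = (d - 1)*(d^4 + 5*d^3 - 5*d^2 - 45*d - 36) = (d - 1)*(d + 4)*(d^3 + d^2 - 9*d - 9) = (d - 3)*(d - 1)*(d + 4)*(d^2 + 4*d + 3) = (d - 3)*(d - 1)*(d + 3)*(d + 4)*(d + 1)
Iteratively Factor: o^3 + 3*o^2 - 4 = (o - 1)*(o^2 + 4*o + 4) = (o - 1)*(o + 2)*(o + 2)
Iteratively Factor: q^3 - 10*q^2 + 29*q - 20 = (q - 1)*(q^2 - 9*q + 20) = (q - 5)*(q - 1)*(q - 4)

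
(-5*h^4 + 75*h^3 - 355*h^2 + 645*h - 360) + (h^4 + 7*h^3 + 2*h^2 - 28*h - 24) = -4*h^4 + 82*h^3 - 353*h^2 + 617*h - 384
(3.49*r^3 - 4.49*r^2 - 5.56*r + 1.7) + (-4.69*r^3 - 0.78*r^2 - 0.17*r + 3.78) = -1.2*r^3 - 5.27*r^2 - 5.73*r + 5.48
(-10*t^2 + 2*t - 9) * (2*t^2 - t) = -20*t^4 + 14*t^3 - 20*t^2 + 9*t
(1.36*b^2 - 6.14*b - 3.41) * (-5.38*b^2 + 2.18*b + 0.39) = -7.3168*b^4 + 35.998*b^3 + 5.491*b^2 - 9.8284*b - 1.3299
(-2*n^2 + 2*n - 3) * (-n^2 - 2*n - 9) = 2*n^4 + 2*n^3 + 17*n^2 - 12*n + 27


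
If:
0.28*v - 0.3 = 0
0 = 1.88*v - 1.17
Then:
No Solution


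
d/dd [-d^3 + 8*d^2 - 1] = d*(16 - 3*d)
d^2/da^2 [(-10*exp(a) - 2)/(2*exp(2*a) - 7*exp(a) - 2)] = (-40*exp(4*a) - 172*exp(3*a) - 156*exp(2*a) + 10*exp(a) - 12)*exp(a)/(8*exp(6*a) - 84*exp(5*a) + 270*exp(4*a) - 175*exp(3*a) - 270*exp(2*a) - 84*exp(a) - 8)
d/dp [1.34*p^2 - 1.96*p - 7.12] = 2.68*p - 1.96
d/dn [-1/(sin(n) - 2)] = cos(n)/(sin(n) - 2)^2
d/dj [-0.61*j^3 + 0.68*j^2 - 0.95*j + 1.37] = -1.83*j^2 + 1.36*j - 0.95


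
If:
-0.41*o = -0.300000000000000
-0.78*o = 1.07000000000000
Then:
No Solution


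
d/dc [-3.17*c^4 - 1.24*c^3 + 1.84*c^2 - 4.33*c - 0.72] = -12.68*c^3 - 3.72*c^2 + 3.68*c - 4.33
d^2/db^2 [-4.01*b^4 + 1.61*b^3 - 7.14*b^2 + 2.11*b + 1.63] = -48.12*b^2 + 9.66*b - 14.28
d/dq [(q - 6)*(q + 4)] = 2*q - 2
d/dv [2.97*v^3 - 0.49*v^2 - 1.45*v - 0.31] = 8.91*v^2 - 0.98*v - 1.45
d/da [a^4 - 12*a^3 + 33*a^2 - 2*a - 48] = 4*a^3 - 36*a^2 + 66*a - 2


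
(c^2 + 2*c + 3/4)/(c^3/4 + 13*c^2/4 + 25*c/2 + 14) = (4*c^2 + 8*c + 3)/(c^3 + 13*c^2 + 50*c + 56)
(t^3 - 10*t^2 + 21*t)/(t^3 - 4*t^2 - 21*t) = (t - 3)/(t + 3)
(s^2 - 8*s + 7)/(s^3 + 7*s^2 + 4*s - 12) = (s - 7)/(s^2 + 8*s + 12)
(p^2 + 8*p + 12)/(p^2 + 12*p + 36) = (p + 2)/(p + 6)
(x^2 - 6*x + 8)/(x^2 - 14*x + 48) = (x^2 - 6*x + 8)/(x^2 - 14*x + 48)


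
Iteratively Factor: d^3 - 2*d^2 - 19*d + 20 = (d - 5)*(d^2 + 3*d - 4) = (d - 5)*(d - 1)*(d + 4)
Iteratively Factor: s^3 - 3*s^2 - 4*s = (s)*(s^2 - 3*s - 4) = s*(s - 4)*(s + 1)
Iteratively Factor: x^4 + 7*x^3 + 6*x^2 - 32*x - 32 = (x + 4)*(x^3 + 3*x^2 - 6*x - 8) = (x + 4)^2*(x^2 - x - 2) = (x + 1)*(x + 4)^2*(x - 2)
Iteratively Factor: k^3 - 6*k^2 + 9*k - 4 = (k - 1)*(k^2 - 5*k + 4) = (k - 4)*(k - 1)*(k - 1)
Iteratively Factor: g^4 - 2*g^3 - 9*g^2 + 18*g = (g - 3)*(g^3 + g^2 - 6*g) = (g - 3)*(g - 2)*(g^2 + 3*g) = (g - 3)*(g - 2)*(g + 3)*(g)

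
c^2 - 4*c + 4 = (c - 2)^2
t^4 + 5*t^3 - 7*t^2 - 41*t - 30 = (t - 3)*(t + 1)*(t + 2)*(t + 5)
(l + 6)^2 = l^2 + 12*l + 36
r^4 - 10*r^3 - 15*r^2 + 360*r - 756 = (r - 7)*(r - 6)*(r - 3)*(r + 6)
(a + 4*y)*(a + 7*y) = a^2 + 11*a*y + 28*y^2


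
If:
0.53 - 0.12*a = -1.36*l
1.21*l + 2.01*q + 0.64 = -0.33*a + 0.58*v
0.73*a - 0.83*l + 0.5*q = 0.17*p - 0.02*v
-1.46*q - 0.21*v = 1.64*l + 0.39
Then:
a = 3.6586950253566*v - 2.15292406587629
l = 0.322826031649112*v - 0.579669770518496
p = 12.7627688433538*v - 5.2853079358238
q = 0.384012618938584 - 0.506462117742838*v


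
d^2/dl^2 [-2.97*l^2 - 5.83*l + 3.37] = -5.94000000000000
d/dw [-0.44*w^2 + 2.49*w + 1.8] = 2.49 - 0.88*w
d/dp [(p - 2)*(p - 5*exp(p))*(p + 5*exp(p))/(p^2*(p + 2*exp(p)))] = 2*(-p^4*exp(p) - 25*p^3*exp(2*p) + 3*p^3*exp(p) + p^3 - 25*p^2*exp(3*p) + 75*p^2*exp(2*p) + 75*p*exp(3*p) - 75*p*exp(2*p) - 100*exp(3*p))/(p^3*(p^2 + 4*p*exp(p) + 4*exp(2*p)))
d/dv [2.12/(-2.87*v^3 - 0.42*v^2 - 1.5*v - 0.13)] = (18.2532*v^2 + 1.7808*v + 3.18)/(2.87*v^3 + 0.42*v^2 + 1.5*v + 0.13)^2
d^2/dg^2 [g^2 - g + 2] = 2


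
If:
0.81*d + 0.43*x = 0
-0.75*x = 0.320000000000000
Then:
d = 0.23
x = -0.43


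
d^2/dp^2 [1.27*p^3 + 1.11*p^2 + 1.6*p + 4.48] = 7.62*p + 2.22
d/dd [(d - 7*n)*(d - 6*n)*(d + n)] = 3*d^2 - 24*d*n + 29*n^2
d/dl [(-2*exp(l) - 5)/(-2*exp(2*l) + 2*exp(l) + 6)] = (-(2*exp(l) - 1)*(2*exp(l) + 5)/2 + exp(2*l) - exp(l) - 3)*exp(l)/(-exp(2*l) + exp(l) + 3)^2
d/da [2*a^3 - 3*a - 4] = 6*a^2 - 3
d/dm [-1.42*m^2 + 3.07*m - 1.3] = 3.07 - 2.84*m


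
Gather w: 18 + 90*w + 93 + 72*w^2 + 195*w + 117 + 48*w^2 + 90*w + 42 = 120*w^2 + 375*w + 270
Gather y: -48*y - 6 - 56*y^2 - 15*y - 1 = -56*y^2 - 63*y - 7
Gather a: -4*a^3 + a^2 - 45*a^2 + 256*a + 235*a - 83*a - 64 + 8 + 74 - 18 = -4*a^3 - 44*a^2 + 408*a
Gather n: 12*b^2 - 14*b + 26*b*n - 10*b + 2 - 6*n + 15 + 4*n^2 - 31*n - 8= 12*b^2 - 24*b + 4*n^2 + n*(26*b - 37) + 9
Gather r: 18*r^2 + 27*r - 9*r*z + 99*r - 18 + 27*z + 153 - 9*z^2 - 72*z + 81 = 18*r^2 + r*(126 - 9*z) - 9*z^2 - 45*z + 216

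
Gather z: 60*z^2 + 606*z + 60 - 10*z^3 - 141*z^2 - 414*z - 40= -10*z^3 - 81*z^2 + 192*z + 20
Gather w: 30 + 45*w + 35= 45*w + 65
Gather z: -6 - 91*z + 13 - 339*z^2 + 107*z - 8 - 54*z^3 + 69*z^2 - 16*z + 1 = -54*z^3 - 270*z^2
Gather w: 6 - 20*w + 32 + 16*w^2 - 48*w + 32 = 16*w^2 - 68*w + 70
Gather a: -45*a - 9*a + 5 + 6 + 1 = 12 - 54*a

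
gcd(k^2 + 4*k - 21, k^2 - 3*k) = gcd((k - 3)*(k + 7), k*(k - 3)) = k - 3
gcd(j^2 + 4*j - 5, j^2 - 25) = j + 5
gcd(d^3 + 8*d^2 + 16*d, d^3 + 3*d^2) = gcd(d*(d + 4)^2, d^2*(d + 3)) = d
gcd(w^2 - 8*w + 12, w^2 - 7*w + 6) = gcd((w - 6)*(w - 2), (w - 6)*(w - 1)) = w - 6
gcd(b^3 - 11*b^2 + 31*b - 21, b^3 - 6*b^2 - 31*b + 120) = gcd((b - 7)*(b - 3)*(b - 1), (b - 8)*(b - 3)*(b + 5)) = b - 3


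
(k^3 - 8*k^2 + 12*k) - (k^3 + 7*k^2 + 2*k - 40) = -15*k^2 + 10*k + 40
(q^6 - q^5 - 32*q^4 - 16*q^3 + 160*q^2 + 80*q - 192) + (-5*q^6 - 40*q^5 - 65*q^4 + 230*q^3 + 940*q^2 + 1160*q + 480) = -4*q^6 - 41*q^5 - 97*q^4 + 214*q^3 + 1100*q^2 + 1240*q + 288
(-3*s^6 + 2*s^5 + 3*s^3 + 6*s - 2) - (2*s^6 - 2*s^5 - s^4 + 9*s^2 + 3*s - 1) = -5*s^6 + 4*s^5 + s^4 + 3*s^3 - 9*s^2 + 3*s - 1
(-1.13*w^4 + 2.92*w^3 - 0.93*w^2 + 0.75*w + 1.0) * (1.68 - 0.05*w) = 0.0565*w^5 - 2.0444*w^4 + 4.9521*w^3 - 1.5999*w^2 + 1.21*w + 1.68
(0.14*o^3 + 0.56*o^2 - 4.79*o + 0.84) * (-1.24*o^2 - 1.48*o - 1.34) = -0.1736*o^5 - 0.9016*o^4 + 4.9232*o^3 + 5.2972*o^2 + 5.1754*o - 1.1256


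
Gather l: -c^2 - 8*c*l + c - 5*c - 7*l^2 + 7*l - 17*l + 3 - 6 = -c^2 - 4*c - 7*l^2 + l*(-8*c - 10) - 3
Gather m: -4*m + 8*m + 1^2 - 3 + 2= 4*m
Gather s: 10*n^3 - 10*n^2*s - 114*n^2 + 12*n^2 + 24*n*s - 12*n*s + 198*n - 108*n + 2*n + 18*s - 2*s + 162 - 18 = 10*n^3 - 102*n^2 + 92*n + s*(-10*n^2 + 12*n + 16) + 144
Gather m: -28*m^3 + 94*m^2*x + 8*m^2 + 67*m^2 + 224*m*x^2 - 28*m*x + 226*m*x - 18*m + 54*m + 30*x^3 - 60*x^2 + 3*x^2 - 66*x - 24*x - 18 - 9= -28*m^3 + m^2*(94*x + 75) + m*(224*x^2 + 198*x + 36) + 30*x^3 - 57*x^2 - 90*x - 27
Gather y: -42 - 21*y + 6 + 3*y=-18*y - 36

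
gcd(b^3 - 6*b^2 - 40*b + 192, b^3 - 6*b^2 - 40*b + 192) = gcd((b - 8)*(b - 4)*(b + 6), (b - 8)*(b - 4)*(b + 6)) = b^3 - 6*b^2 - 40*b + 192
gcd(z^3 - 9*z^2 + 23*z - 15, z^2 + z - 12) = z - 3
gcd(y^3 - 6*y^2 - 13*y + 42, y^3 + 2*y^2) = 1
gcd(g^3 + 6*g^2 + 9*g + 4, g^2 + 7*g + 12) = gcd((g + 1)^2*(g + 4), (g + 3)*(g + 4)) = g + 4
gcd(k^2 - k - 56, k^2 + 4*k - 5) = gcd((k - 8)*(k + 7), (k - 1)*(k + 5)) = 1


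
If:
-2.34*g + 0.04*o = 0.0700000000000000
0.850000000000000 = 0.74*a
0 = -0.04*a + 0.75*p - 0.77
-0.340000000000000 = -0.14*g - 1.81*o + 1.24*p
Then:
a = 1.15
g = -0.01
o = 0.93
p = 1.09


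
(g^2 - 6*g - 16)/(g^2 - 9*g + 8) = (g + 2)/(g - 1)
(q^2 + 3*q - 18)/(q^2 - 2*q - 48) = (q - 3)/(q - 8)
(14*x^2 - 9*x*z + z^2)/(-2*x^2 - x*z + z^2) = (-7*x + z)/(x + z)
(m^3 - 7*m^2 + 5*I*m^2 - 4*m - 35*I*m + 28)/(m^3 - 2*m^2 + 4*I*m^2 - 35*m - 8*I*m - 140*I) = (m + I)/(m + 5)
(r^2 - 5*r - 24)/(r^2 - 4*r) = (r^2 - 5*r - 24)/(r*(r - 4))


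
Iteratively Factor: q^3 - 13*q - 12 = (q + 1)*(q^2 - q - 12) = (q + 1)*(q + 3)*(q - 4)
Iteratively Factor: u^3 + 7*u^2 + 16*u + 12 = (u + 2)*(u^2 + 5*u + 6) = (u + 2)*(u + 3)*(u + 2)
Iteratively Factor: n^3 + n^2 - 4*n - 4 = (n + 2)*(n^2 - n - 2) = (n + 1)*(n + 2)*(n - 2)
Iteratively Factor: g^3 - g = (g - 1)*(g^2 + g) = (g - 1)*(g + 1)*(g)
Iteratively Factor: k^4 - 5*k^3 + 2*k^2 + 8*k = (k - 4)*(k^3 - k^2 - 2*k) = k*(k - 4)*(k^2 - k - 2) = k*(k - 4)*(k + 1)*(k - 2)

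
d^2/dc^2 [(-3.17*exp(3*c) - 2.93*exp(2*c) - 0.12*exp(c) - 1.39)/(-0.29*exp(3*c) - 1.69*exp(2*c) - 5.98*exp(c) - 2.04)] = (8.88178419700125e-16*exp(8*c) - 1.307204*exp(7*c) - 14.331444*exp(6*c) + 49.9729050000001*exp(5*c) + 430.158391*exp(4*c) + 508.323556*exp(3*c) + 258.221082*exp(2*c) + 77.848348*exp(c) - 16.457496)*exp(c)/(0.024389*exp(9*c) + 0.426387*exp(8*c) + 3.993561*exp(7*c) + 22.926289*exp(6*c) + 88.348806*exp(5*c) + 220.011168*exp(4*c) + 341.167672*exp(3*c) + 239.95296*exp(2*c) + 74.659104*exp(c) + 8.489664)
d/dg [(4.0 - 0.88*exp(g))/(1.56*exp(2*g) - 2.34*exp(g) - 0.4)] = (1.3728*exp(2*g) - 12.48*exp(g) + 9.712)*exp(g)/(2.4336*exp(4*g) - 7.3008*exp(3*g) + 4.2276*exp(2*g) + 1.872*exp(g) + 0.16)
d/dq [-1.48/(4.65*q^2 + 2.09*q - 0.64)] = (13.764*q + 3.0932)/(4.65*q^2 + 2.09*q - 0.64)^2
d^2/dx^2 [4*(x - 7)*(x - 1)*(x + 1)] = 24*x - 56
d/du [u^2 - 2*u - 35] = 2*u - 2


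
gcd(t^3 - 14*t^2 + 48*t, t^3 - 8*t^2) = t^2 - 8*t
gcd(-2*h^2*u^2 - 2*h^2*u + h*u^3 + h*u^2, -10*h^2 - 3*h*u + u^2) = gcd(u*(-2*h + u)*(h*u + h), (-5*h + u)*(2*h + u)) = 1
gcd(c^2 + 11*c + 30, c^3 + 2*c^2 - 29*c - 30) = c + 6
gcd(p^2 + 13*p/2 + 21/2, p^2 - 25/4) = 1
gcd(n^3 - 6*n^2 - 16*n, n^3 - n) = n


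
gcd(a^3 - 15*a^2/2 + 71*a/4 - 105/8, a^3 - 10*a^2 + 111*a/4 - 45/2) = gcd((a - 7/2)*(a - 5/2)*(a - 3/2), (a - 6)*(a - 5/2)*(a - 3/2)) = a^2 - 4*a + 15/4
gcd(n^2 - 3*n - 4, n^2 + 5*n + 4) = n + 1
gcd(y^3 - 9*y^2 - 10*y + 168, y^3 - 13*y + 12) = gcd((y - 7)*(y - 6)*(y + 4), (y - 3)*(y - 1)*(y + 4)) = y + 4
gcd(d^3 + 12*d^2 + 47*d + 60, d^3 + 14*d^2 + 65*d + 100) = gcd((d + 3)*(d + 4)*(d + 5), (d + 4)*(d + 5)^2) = d^2 + 9*d + 20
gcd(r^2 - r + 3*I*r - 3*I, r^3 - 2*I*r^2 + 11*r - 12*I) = r + 3*I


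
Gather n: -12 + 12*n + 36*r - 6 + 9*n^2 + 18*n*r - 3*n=9*n^2 + n*(18*r + 9) + 36*r - 18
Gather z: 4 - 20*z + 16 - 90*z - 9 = 11 - 110*z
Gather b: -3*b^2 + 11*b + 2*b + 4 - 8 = -3*b^2 + 13*b - 4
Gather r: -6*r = -6*r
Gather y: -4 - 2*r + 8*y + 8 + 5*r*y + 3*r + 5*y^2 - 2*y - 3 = r + 5*y^2 + y*(5*r + 6) + 1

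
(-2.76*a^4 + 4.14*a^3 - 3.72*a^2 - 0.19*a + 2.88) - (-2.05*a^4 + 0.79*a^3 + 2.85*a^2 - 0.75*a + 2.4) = -0.71*a^4 + 3.35*a^3 - 6.57*a^2 + 0.56*a + 0.48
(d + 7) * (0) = 0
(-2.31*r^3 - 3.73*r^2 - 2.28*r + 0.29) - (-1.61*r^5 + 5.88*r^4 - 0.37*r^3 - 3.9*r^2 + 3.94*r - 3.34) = 1.61*r^5 - 5.88*r^4 - 1.94*r^3 + 0.17*r^2 - 6.22*r + 3.63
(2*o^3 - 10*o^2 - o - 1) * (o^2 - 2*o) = 2*o^5 - 14*o^4 + 19*o^3 + o^2 + 2*o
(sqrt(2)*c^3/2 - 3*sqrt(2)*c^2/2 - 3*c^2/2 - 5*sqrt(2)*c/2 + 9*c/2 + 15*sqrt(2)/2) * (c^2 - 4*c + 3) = sqrt(2)*c^5/2 - 7*sqrt(2)*c^4/2 - 3*c^4/2 + 5*sqrt(2)*c^3 + 21*c^3/2 - 45*c^2/2 + 13*sqrt(2)*c^2 - 75*sqrt(2)*c/2 + 27*c/2 + 45*sqrt(2)/2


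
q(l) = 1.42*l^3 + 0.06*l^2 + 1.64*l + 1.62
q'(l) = 4.26*l^2 + 0.12*l + 1.64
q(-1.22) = -2.87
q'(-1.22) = 7.83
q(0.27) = 2.10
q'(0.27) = 1.98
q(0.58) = 2.87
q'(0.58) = 3.14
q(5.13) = 203.32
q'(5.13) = 114.37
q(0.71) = 3.32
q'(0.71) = 3.87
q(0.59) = 2.90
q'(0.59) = 3.19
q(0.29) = 2.14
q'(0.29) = 2.03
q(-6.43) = -383.95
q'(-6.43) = 177.00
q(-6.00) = -312.78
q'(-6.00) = 154.28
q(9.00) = 1056.42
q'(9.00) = 347.78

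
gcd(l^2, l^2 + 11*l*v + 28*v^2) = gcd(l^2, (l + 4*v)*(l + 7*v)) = 1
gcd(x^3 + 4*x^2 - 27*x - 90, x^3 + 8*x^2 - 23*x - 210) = x^2 + x - 30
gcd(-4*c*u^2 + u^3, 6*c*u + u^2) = u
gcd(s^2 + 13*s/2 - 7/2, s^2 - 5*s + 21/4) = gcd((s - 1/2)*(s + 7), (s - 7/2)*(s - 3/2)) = 1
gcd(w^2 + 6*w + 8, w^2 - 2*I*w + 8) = 1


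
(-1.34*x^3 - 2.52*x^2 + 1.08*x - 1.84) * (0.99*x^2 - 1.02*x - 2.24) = -1.3266*x^5 - 1.128*x^4 + 6.6412*x^3 + 2.7216*x^2 - 0.5424*x + 4.1216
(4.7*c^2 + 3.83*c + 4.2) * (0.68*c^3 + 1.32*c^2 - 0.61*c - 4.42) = 3.196*c^5 + 8.8084*c^4 + 5.0446*c^3 - 17.5663*c^2 - 19.4906*c - 18.564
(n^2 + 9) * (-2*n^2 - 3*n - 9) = -2*n^4 - 3*n^3 - 27*n^2 - 27*n - 81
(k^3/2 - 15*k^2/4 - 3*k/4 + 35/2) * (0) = 0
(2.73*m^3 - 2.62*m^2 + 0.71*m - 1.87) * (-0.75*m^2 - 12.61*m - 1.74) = -2.0475*m^5 - 32.4603*m^4 + 27.7555*m^3 - 2.9918*m^2 + 22.3453*m + 3.2538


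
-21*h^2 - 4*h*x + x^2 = (-7*h + x)*(3*h + x)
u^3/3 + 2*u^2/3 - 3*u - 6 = (u/3 + 1)*(u - 3)*(u + 2)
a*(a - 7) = a^2 - 7*a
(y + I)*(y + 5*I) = y^2 + 6*I*y - 5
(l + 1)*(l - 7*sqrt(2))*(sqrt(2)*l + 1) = sqrt(2)*l^3 - 13*l^2 + sqrt(2)*l^2 - 13*l - 7*sqrt(2)*l - 7*sqrt(2)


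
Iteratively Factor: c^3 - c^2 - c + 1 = (c - 1)*(c^2 - 1) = (c - 1)*(c + 1)*(c - 1)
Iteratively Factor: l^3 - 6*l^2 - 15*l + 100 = (l - 5)*(l^2 - l - 20) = (l - 5)*(l + 4)*(l - 5)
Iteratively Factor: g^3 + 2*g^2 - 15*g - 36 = (g - 4)*(g^2 + 6*g + 9) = (g - 4)*(g + 3)*(g + 3)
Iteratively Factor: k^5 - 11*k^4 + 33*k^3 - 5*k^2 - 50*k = (k + 1)*(k^4 - 12*k^3 + 45*k^2 - 50*k) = (k - 5)*(k + 1)*(k^3 - 7*k^2 + 10*k) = (k - 5)*(k - 2)*(k + 1)*(k^2 - 5*k) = k*(k - 5)*(k - 2)*(k + 1)*(k - 5)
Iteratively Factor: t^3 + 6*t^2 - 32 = (t + 4)*(t^2 + 2*t - 8) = (t - 2)*(t + 4)*(t + 4)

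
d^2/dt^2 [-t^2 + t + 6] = -2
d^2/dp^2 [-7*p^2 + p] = -14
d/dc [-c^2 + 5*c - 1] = 5 - 2*c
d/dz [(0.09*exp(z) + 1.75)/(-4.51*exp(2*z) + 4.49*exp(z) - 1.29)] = (0.4059*exp(2*z) + 15.785*exp(z) - 7.9736)*exp(z)/(20.3401*exp(4*z) - 40.4998*exp(3*z) + 31.7959*exp(2*z) - 11.5842*exp(z) + 1.6641)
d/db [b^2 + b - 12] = 2*b + 1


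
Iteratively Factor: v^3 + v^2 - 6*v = (v)*(v^2 + v - 6) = v*(v + 3)*(v - 2)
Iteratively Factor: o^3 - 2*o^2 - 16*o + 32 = (o + 4)*(o^2 - 6*o + 8) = (o - 4)*(o + 4)*(o - 2)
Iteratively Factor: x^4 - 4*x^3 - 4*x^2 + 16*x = (x)*(x^3 - 4*x^2 - 4*x + 16) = x*(x - 4)*(x^2 - 4) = x*(x - 4)*(x + 2)*(x - 2)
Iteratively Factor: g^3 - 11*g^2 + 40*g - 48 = (g - 4)*(g^2 - 7*g + 12) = (g - 4)^2*(g - 3)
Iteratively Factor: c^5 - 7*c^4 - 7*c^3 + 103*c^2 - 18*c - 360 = (c - 3)*(c^4 - 4*c^3 - 19*c^2 + 46*c + 120) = (c - 5)*(c - 3)*(c^3 + c^2 - 14*c - 24) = (c - 5)*(c - 3)*(c + 3)*(c^2 - 2*c - 8) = (c - 5)*(c - 3)*(c + 2)*(c + 3)*(c - 4)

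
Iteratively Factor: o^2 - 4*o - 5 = (o - 5)*(o + 1)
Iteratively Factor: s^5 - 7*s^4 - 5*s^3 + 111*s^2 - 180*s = (s + 4)*(s^4 - 11*s^3 + 39*s^2 - 45*s) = s*(s + 4)*(s^3 - 11*s^2 + 39*s - 45) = s*(s - 3)*(s + 4)*(s^2 - 8*s + 15) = s*(s - 5)*(s - 3)*(s + 4)*(s - 3)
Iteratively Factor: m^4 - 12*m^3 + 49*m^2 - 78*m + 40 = (m - 2)*(m^3 - 10*m^2 + 29*m - 20) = (m - 4)*(m - 2)*(m^2 - 6*m + 5) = (m - 4)*(m - 2)*(m - 1)*(m - 5)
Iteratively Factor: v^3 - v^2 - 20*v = (v - 5)*(v^2 + 4*v) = (v - 5)*(v + 4)*(v)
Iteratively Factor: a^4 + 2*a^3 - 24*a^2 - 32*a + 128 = (a + 4)*(a^3 - 2*a^2 - 16*a + 32) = (a - 4)*(a + 4)*(a^2 + 2*a - 8) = (a - 4)*(a + 4)^2*(a - 2)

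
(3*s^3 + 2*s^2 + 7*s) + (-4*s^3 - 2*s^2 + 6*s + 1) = -s^3 + 13*s + 1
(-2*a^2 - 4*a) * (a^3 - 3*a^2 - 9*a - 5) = -2*a^5 + 2*a^4 + 30*a^3 + 46*a^2 + 20*a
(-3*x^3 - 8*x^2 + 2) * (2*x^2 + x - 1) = -6*x^5 - 19*x^4 - 5*x^3 + 12*x^2 + 2*x - 2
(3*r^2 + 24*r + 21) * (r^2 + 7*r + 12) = 3*r^4 + 45*r^3 + 225*r^2 + 435*r + 252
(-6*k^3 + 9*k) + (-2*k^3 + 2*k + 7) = -8*k^3 + 11*k + 7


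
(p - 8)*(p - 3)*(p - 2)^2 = p^4 - 15*p^3 + 72*p^2 - 140*p + 96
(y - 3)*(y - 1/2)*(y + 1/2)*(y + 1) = y^4 - 2*y^3 - 13*y^2/4 + y/2 + 3/4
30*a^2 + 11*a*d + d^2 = (5*a + d)*(6*a + d)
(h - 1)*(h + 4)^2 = h^3 + 7*h^2 + 8*h - 16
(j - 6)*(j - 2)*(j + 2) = j^3 - 6*j^2 - 4*j + 24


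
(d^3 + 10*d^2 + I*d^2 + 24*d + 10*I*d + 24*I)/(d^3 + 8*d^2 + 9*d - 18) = (d^2 + d*(4 + I) + 4*I)/(d^2 + 2*d - 3)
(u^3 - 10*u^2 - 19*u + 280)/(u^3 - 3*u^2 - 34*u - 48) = (u^2 - 2*u - 35)/(u^2 + 5*u + 6)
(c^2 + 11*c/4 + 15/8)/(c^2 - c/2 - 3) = (c + 5/4)/(c - 2)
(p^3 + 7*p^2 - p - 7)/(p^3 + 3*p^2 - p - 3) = (p + 7)/(p + 3)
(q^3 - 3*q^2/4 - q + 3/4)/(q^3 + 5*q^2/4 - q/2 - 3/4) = (q - 1)/(q + 1)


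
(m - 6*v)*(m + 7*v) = m^2 + m*v - 42*v^2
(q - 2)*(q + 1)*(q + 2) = q^3 + q^2 - 4*q - 4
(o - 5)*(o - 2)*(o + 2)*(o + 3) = o^4 - 2*o^3 - 19*o^2 + 8*o + 60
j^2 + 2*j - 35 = (j - 5)*(j + 7)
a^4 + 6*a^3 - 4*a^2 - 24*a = a*(a - 2)*(a + 2)*(a + 6)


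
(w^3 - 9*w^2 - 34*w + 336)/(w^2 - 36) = (w^2 - 15*w + 56)/(w - 6)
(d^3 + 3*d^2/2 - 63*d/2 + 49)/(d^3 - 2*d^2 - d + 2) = (2*d^2 + 7*d - 49)/(2*(d^2 - 1))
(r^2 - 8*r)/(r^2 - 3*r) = (r - 8)/(r - 3)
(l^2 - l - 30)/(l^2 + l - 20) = (l - 6)/(l - 4)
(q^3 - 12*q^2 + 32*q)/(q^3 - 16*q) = (q - 8)/(q + 4)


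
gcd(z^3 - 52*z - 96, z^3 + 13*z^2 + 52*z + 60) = z^2 + 8*z + 12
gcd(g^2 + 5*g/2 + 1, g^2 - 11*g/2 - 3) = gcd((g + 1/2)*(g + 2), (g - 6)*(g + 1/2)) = g + 1/2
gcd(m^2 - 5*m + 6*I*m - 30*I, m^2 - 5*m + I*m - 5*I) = m - 5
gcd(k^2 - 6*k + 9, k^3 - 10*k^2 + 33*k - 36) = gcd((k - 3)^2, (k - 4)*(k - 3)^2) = k^2 - 6*k + 9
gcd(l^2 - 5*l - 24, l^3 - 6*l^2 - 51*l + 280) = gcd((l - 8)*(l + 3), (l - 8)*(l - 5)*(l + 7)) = l - 8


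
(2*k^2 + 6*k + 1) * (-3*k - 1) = -6*k^3 - 20*k^2 - 9*k - 1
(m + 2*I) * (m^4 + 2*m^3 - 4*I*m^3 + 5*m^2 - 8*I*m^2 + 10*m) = m^5 + 2*m^4 - 2*I*m^4 + 13*m^3 - 4*I*m^3 + 26*m^2 + 10*I*m^2 + 20*I*m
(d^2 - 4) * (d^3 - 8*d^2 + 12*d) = d^5 - 8*d^4 + 8*d^3 + 32*d^2 - 48*d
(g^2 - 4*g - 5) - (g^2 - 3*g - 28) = 23 - g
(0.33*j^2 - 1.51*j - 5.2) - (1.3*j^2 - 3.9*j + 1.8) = -0.97*j^2 + 2.39*j - 7.0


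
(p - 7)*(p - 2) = p^2 - 9*p + 14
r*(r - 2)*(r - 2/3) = r^3 - 8*r^2/3 + 4*r/3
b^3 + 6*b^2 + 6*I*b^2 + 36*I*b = b*(b + 6)*(b + 6*I)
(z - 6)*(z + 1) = z^2 - 5*z - 6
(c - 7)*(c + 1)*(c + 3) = c^3 - 3*c^2 - 25*c - 21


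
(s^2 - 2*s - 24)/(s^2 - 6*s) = (s + 4)/s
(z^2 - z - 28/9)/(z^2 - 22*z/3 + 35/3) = (z + 4/3)/(z - 5)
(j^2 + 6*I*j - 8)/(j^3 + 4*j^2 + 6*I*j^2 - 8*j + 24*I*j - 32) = 1/(j + 4)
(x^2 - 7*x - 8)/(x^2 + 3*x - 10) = (x^2 - 7*x - 8)/(x^2 + 3*x - 10)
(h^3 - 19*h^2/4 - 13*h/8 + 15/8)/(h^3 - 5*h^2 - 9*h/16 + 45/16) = 2*(2*h - 1)/(4*h - 3)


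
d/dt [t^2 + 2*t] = 2*t + 2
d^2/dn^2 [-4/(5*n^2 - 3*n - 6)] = 8*(-25*n^2 + 15*n + (10*n - 3)^2 + 30)/(-5*n^2 + 3*n + 6)^3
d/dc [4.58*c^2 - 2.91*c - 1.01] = 9.16*c - 2.91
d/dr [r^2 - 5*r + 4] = 2*r - 5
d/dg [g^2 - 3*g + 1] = 2*g - 3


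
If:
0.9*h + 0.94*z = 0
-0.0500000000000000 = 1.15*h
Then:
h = -0.04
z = 0.04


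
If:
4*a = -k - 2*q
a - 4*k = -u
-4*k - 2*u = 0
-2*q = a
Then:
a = 0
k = 0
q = 0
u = 0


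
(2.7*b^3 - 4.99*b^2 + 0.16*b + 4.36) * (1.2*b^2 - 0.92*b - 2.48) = 3.24*b^5 - 8.472*b^4 - 1.9132*b^3 + 17.46*b^2 - 4.408*b - 10.8128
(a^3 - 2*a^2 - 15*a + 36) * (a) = a^4 - 2*a^3 - 15*a^2 + 36*a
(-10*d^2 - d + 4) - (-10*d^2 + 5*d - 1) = 5 - 6*d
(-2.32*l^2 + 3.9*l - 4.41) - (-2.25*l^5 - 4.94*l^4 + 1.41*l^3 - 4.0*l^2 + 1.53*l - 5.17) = 2.25*l^5 + 4.94*l^4 - 1.41*l^3 + 1.68*l^2 + 2.37*l + 0.76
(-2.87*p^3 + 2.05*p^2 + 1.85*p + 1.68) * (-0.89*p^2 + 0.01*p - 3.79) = 2.5543*p^5 - 1.8532*p^4 + 9.2513*p^3 - 9.2462*p^2 - 6.9947*p - 6.3672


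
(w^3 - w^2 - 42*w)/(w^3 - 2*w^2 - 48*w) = (w - 7)/(w - 8)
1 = 1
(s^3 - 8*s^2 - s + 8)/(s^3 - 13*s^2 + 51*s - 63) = (s^3 - 8*s^2 - s + 8)/(s^3 - 13*s^2 + 51*s - 63)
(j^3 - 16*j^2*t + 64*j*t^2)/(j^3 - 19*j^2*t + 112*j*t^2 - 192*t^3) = j/(j - 3*t)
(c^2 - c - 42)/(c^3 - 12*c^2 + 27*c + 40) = (c^2 - c - 42)/(c^3 - 12*c^2 + 27*c + 40)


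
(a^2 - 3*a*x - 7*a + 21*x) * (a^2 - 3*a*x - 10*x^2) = a^4 - 6*a^3*x - 7*a^3 - a^2*x^2 + 42*a^2*x + 30*a*x^3 + 7*a*x^2 - 210*x^3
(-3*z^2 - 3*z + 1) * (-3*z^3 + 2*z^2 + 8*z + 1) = 9*z^5 + 3*z^4 - 33*z^3 - 25*z^2 + 5*z + 1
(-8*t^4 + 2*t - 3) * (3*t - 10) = -24*t^5 + 80*t^4 + 6*t^2 - 29*t + 30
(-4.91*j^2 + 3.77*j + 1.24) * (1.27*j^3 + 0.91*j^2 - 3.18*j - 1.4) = -6.2357*j^5 + 0.3198*j^4 + 20.6193*j^3 - 3.9862*j^2 - 9.2212*j - 1.736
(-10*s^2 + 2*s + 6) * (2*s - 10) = -20*s^3 + 104*s^2 - 8*s - 60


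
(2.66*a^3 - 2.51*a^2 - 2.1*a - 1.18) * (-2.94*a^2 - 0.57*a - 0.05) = -7.8204*a^5 + 5.8632*a^4 + 7.4717*a^3 + 4.7917*a^2 + 0.7776*a + 0.059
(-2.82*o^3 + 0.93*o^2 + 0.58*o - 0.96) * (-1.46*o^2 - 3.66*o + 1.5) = 4.1172*o^5 + 8.9634*o^4 - 8.4806*o^3 + 0.6738*o^2 + 4.3836*o - 1.44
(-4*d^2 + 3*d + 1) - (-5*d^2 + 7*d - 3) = d^2 - 4*d + 4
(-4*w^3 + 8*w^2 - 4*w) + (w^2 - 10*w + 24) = -4*w^3 + 9*w^2 - 14*w + 24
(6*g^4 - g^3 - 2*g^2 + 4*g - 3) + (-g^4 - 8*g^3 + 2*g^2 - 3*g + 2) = 5*g^4 - 9*g^3 + g - 1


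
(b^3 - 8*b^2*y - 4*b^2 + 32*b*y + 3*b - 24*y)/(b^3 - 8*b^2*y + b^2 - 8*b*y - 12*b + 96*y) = (b - 1)/(b + 4)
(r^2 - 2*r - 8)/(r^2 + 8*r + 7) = (r^2 - 2*r - 8)/(r^2 + 8*r + 7)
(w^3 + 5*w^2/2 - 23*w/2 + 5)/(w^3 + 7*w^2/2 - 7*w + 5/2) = (w - 2)/(w - 1)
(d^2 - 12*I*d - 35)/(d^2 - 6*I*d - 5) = (d - 7*I)/(d - I)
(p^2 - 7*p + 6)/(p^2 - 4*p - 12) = (p - 1)/(p + 2)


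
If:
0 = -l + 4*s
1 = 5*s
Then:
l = 4/5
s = 1/5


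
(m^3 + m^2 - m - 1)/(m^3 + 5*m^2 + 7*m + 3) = (m - 1)/(m + 3)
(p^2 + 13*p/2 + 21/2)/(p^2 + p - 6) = (p + 7/2)/(p - 2)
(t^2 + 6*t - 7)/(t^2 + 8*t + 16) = (t^2 + 6*t - 7)/(t^2 + 8*t + 16)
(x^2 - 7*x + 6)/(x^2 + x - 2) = (x - 6)/(x + 2)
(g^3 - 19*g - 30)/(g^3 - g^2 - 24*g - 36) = (g - 5)/(g - 6)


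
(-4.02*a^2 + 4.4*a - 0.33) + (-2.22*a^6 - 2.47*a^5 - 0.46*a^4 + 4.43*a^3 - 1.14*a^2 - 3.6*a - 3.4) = -2.22*a^6 - 2.47*a^5 - 0.46*a^4 + 4.43*a^3 - 5.16*a^2 + 0.8*a - 3.73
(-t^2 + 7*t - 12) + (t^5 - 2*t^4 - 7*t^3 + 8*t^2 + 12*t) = t^5 - 2*t^4 - 7*t^3 + 7*t^2 + 19*t - 12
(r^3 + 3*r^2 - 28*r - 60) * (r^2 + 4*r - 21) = r^5 + 7*r^4 - 37*r^3 - 235*r^2 + 348*r + 1260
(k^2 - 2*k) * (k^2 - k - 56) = k^4 - 3*k^3 - 54*k^2 + 112*k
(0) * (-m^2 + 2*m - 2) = 0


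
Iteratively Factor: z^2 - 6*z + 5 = (z - 5)*(z - 1)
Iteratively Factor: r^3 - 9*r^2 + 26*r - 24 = (r - 3)*(r^2 - 6*r + 8) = (r - 4)*(r - 3)*(r - 2)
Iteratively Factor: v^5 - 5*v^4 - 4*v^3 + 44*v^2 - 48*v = (v - 2)*(v^4 - 3*v^3 - 10*v^2 + 24*v) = (v - 4)*(v - 2)*(v^3 + v^2 - 6*v) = (v - 4)*(v - 2)*(v + 3)*(v^2 - 2*v) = (v - 4)*(v - 2)^2*(v + 3)*(v)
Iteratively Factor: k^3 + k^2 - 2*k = (k)*(k^2 + k - 2) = k*(k - 1)*(k + 2)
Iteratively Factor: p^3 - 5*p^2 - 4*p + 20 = (p - 2)*(p^2 - 3*p - 10) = (p - 2)*(p + 2)*(p - 5)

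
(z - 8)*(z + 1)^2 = z^3 - 6*z^2 - 15*z - 8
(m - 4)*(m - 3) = m^2 - 7*m + 12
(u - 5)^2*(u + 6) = u^3 - 4*u^2 - 35*u + 150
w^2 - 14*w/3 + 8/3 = (w - 4)*(w - 2/3)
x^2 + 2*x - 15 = (x - 3)*(x + 5)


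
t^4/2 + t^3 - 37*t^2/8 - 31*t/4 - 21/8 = (t/2 + 1/4)*(t - 3)*(t + 1)*(t + 7/2)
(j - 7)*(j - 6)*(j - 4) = j^3 - 17*j^2 + 94*j - 168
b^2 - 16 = (b - 4)*(b + 4)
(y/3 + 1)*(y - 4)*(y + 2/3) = y^3/3 - y^2/9 - 38*y/9 - 8/3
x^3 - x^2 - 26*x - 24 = (x - 6)*(x + 1)*(x + 4)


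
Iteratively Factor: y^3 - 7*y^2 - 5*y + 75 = (y - 5)*(y^2 - 2*y - 15) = (y - 5)^2*(y + 3)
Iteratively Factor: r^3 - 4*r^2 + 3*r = (r)*(r^2 - 4*r + 3) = r*(r - 1)*(r - 3)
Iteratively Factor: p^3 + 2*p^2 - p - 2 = (p - 1)*(p^2 + 3*p + 2) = (p - 1)*(p + 2)*(p + 1)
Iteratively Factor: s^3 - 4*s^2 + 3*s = (s)*(s^2 - 4*s + 3) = s*(s - 1)*(s - 3)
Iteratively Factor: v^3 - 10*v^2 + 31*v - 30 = (v - 5)*(v^2 - 5*v + 6) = (v - 5)*(v - 3)*(v - 2)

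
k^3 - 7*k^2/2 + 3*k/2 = k*(k - 3)*(k - 1/2)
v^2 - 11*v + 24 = (v - 8)*(v - 3)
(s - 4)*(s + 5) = s^2 + s - 20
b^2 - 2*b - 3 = (b - 3)*(b + 1)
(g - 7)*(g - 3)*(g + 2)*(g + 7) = g^4 - g^3 - 55*g^2 + 49*g + 294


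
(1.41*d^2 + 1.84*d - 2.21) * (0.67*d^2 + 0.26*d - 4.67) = 0.9447*d^4 + 1.5994*d^3 - 7.587*d^2 - 9.1674*d + 10.3207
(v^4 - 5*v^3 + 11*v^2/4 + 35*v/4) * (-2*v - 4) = -2*v^5 + 6*v^4 + 29*v^3/2 - 57*v^2/2 - 35*v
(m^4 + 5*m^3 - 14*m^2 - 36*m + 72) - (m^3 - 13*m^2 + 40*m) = m^4 + 4*m^3 - m^2 - 76*m + 72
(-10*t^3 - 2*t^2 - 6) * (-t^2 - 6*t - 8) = 10*t^5 + 62*t^4 + 92*t^3 + 22*t^2 + 36*t + 48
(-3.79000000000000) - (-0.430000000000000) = -3.36000000000000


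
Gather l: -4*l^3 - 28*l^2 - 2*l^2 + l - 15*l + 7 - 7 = -4*l^3 - 30*l^2 - 14*l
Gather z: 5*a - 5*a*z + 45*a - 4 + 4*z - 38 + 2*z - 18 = 50*a + z*(6 - 5*a) - 60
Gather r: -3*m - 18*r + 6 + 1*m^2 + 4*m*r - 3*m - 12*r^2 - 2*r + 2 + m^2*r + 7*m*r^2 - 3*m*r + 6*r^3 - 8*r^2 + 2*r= m^2 - 6*m + 6*r^3 + r^2*(7*m - 20) + r*(m^2 + m - 18) + 8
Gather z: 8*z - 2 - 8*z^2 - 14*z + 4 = -8*z^2 - 6*z + 2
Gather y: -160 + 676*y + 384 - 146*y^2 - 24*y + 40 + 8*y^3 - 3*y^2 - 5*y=8*y^3 - 149*y^2 + 647*y + 264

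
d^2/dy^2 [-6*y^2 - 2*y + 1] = -12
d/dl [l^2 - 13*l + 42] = 2*l - 13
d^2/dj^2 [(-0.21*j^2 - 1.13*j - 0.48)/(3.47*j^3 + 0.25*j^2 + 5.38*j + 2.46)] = (-5.05717799999999*j^6 - 81.637302*j^5 - 51.714798*j^4 + 61.048714*j^3 + 62.580204*j^2 + 24.880356*j + 0.172752000000003)/(41.781923*j^9 + 9.030675*j^8 + 194.990751*j^7 + 116.880367*j^6 + 315.124254*j^5 + 297.718086*j^4 + 238.570228*j^3 + 218.148372*j^2 + 97.672824*j + 14.886936)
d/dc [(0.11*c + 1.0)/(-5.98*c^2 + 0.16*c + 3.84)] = (0.6578*c^2 + 11.96*c + 0.2624)/(35.7604*c^4 - 1.9136*c^3 - 45.9008*c^2 + 1.2288*c + 14.7456)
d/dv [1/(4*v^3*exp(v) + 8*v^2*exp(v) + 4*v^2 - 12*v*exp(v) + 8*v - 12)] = (-v^3*exp(v) - 5*v^2*exp(v) - v*exp(v) - 2*v + 3*exp(v) - 2)/(4*(v^3*exp(v) + 2*v^2*exp(v) + v^2 - 3*v*exp(v) + 2*v - 3)^2)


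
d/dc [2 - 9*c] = -9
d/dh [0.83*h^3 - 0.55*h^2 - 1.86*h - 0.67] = 2.49*h^2 - 1.1*h - 1.86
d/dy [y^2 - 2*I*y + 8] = 2*y - 2*I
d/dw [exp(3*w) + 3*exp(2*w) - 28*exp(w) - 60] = (3*exp(2*w) + 6*exp(w) - 28)*exp(w)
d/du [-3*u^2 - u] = -6*u - 1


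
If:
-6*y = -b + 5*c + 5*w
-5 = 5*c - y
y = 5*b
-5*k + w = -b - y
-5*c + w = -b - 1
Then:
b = 35/54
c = -19/54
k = 13/135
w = -92/27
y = 175/54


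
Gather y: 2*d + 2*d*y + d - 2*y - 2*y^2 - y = 3*d - 2*y^2 + y*(2*d - 3)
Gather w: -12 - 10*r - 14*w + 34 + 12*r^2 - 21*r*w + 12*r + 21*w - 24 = 12*r^2 + 2*r + w*(7 - 21*r) - 2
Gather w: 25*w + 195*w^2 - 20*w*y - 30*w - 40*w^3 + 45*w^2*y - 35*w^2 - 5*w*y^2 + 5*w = -40*w^3 + w^2*(45*y + 160) + w*(-5*y^2 - 20*y)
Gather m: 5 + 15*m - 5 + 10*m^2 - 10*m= 10*m^2 + 5*m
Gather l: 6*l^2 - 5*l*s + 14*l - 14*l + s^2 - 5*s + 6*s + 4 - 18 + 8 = 6*l^2 - 5*l*s + s^2 + s - 6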